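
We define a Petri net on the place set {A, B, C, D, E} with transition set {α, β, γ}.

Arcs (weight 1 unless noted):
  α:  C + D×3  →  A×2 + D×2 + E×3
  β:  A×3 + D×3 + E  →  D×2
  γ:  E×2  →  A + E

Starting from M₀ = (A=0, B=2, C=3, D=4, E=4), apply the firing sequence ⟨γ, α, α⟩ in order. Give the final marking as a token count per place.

step 1: fire γ:  (A=0, B=2, C=3, D=4, E=4) → (A=1, B=2, C=3, D=4, E=3)
step 2: fire α:  (A=1, B=2, C=3, D=4, E=3) → (A=3, B=2, C=2, D=3, E=6)
step 3: fire α:  (A=3, B=2, C=2, D=3, E=6) → (A=5, B=2, C=1, D=2, E=9)

(A=5, B=2, C=1, D=2, E=9)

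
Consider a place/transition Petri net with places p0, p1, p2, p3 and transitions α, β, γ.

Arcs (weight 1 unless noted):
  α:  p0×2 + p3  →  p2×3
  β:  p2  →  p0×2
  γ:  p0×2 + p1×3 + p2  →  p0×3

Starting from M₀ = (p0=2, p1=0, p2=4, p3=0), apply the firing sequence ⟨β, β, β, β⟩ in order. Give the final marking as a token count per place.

(p0=10, p1=0, p2=0, p3=0)

step 1: fire β:  (p0=2, p1=0, p2=4, p3=0) → (p0=4, p1=0, p2=3, p3=0)
step 2: fire β:  (p0=4, p1=0, p2=3, p3=0) → (p0=6, p1=0, p2=2, p3=0)
step 3: fire β:  (p0=6, p1=0, p2=2, p3=0) → (p0=8, p1=0, p2=1, p3=0)
step 4: fire β:  (p0=8, p1=0, p2=1, p3=0) → (p0=10, p1=0, p2=0, p3=0)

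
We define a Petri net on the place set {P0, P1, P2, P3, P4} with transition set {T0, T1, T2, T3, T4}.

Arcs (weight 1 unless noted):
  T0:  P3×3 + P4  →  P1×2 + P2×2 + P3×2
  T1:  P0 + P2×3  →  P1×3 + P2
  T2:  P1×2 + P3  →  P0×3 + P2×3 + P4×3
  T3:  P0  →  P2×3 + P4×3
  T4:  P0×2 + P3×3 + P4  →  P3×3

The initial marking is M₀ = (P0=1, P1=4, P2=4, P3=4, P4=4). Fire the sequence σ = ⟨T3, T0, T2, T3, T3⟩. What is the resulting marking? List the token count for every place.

step 1: fire T3:  (P0=1, P1=4, P2=4, P3=4, P4=4) → (P0=0, P1=4, P2=7, P3=4, P4=7)
step 2: fire T0:  (P0=0, P1=4, P2=7, P3=4, P4=7) → (P0=0, P1=6, P2=9, P3=3, P4=6)
step 3: fire T2:  (P0=0, P1=6, P2=9, P3=3, P4=6) → (P0=3, P1=4, P2=12, P3=2, P4=9)
step 4: fire T3:  (P0=3, P1=4, P2=12, P3=2, P4=9) → (P0=2, P1=4, P2=15, P3=2, P4=12)
step 5: fire T3:  (P0=2, P1=4, P2=15, P3=2, P4=12) → (P0=1, P1=4, P2=18, P3=2, P4=15)

(P0=1, P1=4, P2=18, P3=2, P4=15)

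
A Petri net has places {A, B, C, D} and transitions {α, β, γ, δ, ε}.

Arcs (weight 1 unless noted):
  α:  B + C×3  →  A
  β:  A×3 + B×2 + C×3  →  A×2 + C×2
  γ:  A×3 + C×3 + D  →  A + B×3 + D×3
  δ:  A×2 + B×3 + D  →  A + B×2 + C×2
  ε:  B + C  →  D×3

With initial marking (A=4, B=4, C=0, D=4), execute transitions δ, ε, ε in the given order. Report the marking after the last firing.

(A=3, B=1, C=0, D=9)

step 1: fire δ:  (A=4, B=4, C=0, D=4) → (A=3, B=3, C=2, D=3)
step 2: fire ε:  (A=3, B=3, C=2, D=3) → (A=3, B=2, C=1, D=6)
step 3: fire ε:  (A=3, B=2, C=1, D=6) → (A=3, B=1, C=0, D=9)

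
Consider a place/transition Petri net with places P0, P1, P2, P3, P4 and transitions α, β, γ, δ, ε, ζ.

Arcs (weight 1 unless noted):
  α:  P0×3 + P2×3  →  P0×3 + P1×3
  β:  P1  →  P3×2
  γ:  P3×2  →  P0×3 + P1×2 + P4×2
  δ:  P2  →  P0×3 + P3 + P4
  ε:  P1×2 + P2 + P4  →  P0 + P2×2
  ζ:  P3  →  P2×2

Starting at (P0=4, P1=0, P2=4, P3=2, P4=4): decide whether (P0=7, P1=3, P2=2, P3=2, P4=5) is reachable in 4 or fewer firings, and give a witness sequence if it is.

step 1: fire α:  (P0=4, P1=0, P2=4, P3=2, P4=4) → (P0=4, P1=3, P2=1, P3=2, P4=4)
step 2: fire δ:  (P0=4, P1=3, P2=1, P3=2, P4=4) → (P0=7, P1=3, P2=0, P3=3, P4=5)
step 3: fire ζ:  (P0=7, P1=3, P2=0, P3=3, P4=5) → (P0=7, P1=3, P2=2, P3=2, P4=5)

YES — reachable via ⟨α, δ, ζ⟩ (3 firings)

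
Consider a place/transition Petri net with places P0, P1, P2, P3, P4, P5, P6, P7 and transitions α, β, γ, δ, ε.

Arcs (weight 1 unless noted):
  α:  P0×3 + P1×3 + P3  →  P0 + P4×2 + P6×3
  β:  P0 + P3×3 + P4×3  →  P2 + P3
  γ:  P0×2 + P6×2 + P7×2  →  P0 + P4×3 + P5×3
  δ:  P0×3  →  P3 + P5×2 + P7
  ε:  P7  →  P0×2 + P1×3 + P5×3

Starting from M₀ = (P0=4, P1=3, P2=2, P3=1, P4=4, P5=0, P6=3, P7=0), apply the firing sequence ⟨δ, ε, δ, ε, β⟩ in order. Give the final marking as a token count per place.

(P0=1, P1=9, P2=3, P3=1, P4=1, P5=10, P6=3, P7=0)

step 1: fire δ:  (P0=4, P1=3, P2=2, P3=1, P4=4, P5=0, P6=3, P7=0) → (P0=1, P1=3, P2=2, P3=2, P4=4, P5=2, P6=3, P7=1)
step 2: fire ε:  (P0=1, P1=3, P2=2, P3=2, P4=4, P5=2, P6=3, P7=1) → (P0=3, P1=6, P2=2, P3=2, P4=4, P5=5, P6=3, P7=0)
step 3: fire δ:  (P0=3, P1=6, P2=2, P3=2, P4=4, P5=5, P6=3, P7=0) → (P0=0, P1=6, P2=2, P3=3, P4=4, P5=7, P6=3, P7=1)
step 4: fire ε:  (P0=0, P1=6, P2=2, P3=3, P4=4, P5=7, P6=3, P7=1) → (P0=2, P1=9, P2=2, P3=3, P4=4, P5=10, P6=3, P7=0)
step 5: fire β:  (P0=2, P1=9, P2=2, P3=3, P4=4, P5=10, P6=3, P7=0) → (P0=1, P1=9, P2=3, P3=1, P4=1, P5=10, P6=3, P7=0)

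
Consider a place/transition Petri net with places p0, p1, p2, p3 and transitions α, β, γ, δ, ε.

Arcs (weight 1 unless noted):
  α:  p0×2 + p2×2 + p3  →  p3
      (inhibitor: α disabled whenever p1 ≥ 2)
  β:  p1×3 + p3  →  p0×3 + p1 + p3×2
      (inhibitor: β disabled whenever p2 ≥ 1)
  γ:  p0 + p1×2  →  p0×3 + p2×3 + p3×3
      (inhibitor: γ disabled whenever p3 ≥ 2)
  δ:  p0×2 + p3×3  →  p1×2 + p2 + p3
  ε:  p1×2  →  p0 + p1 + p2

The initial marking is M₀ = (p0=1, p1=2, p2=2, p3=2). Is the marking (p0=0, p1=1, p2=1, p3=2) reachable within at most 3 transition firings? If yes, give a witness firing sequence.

YES — reachable via ⟨ε, α⟩ (2 firings)

step 1: fire ε:  (p0=1, p1=2, p2=2, p3=2) → (p0=2, p1=1, p2=3, p3=2)
step 2: fire α:  (p0=2, p1=1, p2=3, p3=2) → (p0=0, p1=1, p2=1, p3=2)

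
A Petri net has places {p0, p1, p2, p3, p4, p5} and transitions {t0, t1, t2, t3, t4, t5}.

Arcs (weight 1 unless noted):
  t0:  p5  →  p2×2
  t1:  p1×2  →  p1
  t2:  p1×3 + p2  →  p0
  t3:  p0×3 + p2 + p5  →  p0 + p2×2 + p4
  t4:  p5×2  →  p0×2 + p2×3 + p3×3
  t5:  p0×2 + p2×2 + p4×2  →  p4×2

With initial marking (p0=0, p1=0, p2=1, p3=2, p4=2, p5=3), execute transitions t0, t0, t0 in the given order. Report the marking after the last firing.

(p0=0, p1=0, p2=7, p3=2, p4=2, p5=0)

step 1: fire t0:  (p0=0, p1=0, p2=1, p3=2, p4=2, p5=3) → (p0=0, p1=0, p2=3, p3=2, p4=2, p5=2)
step 2: fire t0:  (p0=0, p1=0, p2=3, p3=2, p4=2, p5=2) → (p0=0, p1=0, p2=5, p3=2, p4=2, p5=1)
step 3: fire t0:  (p0=0, p1=0, p2=5, p3=2, p4=2, p5=1) → (p0=0, p1=0, p2=7, p3=2, p4=2, p5=0)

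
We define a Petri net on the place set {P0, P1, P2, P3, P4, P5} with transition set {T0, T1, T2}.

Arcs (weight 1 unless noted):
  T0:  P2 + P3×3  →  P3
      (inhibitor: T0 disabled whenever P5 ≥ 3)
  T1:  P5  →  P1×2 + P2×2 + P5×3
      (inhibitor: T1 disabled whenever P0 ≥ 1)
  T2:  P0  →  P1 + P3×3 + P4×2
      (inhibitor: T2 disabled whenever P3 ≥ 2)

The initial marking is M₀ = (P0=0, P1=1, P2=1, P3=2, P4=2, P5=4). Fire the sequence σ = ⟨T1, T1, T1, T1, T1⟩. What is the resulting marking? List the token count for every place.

(P0=0, P1=11, P2=11, P3=2, P4=2, P5=14)

step 1: fire T1:  (P0=0, P1=1, P2=1, P3=2, P4=2, P5=4) → (P0=0, P1=3, P2=3, P3=2, P4=2, P5=6)
step 2: fire T1:  (P0=0, P1=3, P2=3, P3=2, P4=2, P5=6) → (P0=0, P1=5, P2=5, P3=2, P4=2, P5=8)
step 3: fire T1:  (P0=0, P1=5, P2=5, P3=2, P4=2, P5=8) → (P0=0, P1=7, P2=7, P3=2, P4=2, P5=10)
step 4: fire T1:  (P0=0, P1=7, P2=7, P3=2, P4=2, P5=10) → (P0=0, P1=9, P2=9, P3=2, P4=2, P5=12)
step 5: fire T1:  (P0=0, P1=9, P2=9, P3=2, P4=2, P5=12) → (P0=0, P1=11, P2=11, P3=2, P4=2, P5=14)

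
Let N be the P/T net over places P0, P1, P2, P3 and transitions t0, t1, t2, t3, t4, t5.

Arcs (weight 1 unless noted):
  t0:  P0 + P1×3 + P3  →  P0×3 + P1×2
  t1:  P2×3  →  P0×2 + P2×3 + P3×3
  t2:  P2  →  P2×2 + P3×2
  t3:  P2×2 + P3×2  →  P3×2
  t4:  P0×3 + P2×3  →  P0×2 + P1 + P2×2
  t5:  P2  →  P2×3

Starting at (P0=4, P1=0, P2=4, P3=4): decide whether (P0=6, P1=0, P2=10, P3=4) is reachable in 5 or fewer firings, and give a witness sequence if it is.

NO — not reachable within 5 firings

depth 0: 1 marking
depth 1: 6 markings reached so far
depth 2: 20 markings reached so far
depth 3: 47 markings reached so far
depth 4: 91 markings reached so far
depth 5: 158 markings reached so far
target is not among the 158 markings reachable within 5 steps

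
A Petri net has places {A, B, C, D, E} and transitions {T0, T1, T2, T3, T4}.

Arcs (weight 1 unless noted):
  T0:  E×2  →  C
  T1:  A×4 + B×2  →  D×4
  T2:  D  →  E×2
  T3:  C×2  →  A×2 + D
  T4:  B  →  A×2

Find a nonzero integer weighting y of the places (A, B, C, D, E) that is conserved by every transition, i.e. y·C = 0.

y = (A:1, B:2, C:2, D:2, E:1)

Incidence matrix C (rows=places, cols=transitions):
       T0   T1   T2   T3   T4
    A   0   -4    0    2    2
    B   0   -2    0    0   -1
    C   1    0    0   -2    0
    D   0    4   -1    1    0
    E  -2    0    2    0    0

Candidate y = [1, 2, 2, 2, 1]; check y·C column-wise:
  col T0: 1·0 + 2·0 + 2·1 + 2·0 + 1·-2 = 0
  col T1: 1·-4 + 2·-2 + 2·0 + 2·4 + 1·0 = 0
  col T2: 1·0 + 2·0 + 2·0 + 2·-1 + 1·2 = 0
  col T3: 1·2 + 2·0 + 2·-2 + 2·1 + 1·0 = 0
  col T4: 1·2 + 2·-1 + 2·0 + 2·0 + 1·0 = 0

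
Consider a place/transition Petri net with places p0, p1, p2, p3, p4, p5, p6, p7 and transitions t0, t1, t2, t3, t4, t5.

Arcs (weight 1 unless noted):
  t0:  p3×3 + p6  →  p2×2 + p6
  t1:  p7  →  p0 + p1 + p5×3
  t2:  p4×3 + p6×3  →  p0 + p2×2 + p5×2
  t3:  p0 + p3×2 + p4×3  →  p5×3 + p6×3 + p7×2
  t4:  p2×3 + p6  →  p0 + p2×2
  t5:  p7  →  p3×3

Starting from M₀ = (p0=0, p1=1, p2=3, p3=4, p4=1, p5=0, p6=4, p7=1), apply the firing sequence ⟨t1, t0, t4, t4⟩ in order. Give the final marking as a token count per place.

(p0=3, p1=2, p2=3, p3=1, p4=1, p5=3, p6=2, p7=0)

step 1: fire t1:  (p0=0, p1=1, p2=3, p3=4, p4=1, p5=0, p6=4, p7=1) → (p0=1, p1=2, p2=3, p3=4, p4=1, p5=3, p6=4, p7=0)
step 2: fire t0:  (p0=1, p1=2, p2=3, p3=4, p4=1, p5=3, p6=4, p7=0) → (p0=1, p1=2, p2=5, p3=1, p4=1, p5=3, p6=4, p7=0)
step 3: fire t4:  (p0=1, p1=2, p2=5, p3=1, p4=1, p5=3, p6=4, p7=0) → (p0=2, p1=2, p2=4, p3=1, p4=1, p5=3, p6=3, p7=0)
step 4: fire t4:  (p0=2, p1=2, p2=4, p3=1, p4=1, p5=3, p6=3, p7=0) → (p0=3, p1=2, p2=3, p3=1, p4=1, p5=3, p6=2, p7=0)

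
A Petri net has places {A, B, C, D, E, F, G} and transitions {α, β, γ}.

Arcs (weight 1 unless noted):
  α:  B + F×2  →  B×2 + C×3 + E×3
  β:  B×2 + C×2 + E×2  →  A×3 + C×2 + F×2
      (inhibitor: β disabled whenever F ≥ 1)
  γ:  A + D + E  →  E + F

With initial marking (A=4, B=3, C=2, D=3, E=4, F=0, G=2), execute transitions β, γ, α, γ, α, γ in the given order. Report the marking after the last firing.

(A=4, B=3, C=8, D=0, E=8, F=1, G=2)

step 1: fire β:  (A=4, B=3, C=2, D=3, E=4, F=0, G=2) → (A=7, B=1, C=2, D=3, E=2, F=2, G=2)
step 2: fire γ:  (A=7, B=1, C=2, D=3, E=2, F=2, G=2) → (A=6, B=1, C=2, D=2, E=2, F=3, G=2)
step 3: fire α:  (A=6, B=1, C=2, D=2, E=2, F=3, G=2) → (A=6, B=2, C=5, D=2, E=5, F=1, G=2)
step 4: fire γ:  (A=6, B=2, C=5, D=2, E=5, F=1, G=2) → (A=5, B=2, C=5, D=1, E=5, F=2, G=2)
step 5: fire α:  (A=5, B=2, C=5, D=1, E=5, F=2, G=2) → (A=5, B=3, C=8, D=1, E=8, F=0, G=2)
step 6: fire γ:  (A=5, B=3, C=8, D=1, E=8, F=0, G=2) → (A=4, B=3, C=8, D=0, E=8, F=1, G=2)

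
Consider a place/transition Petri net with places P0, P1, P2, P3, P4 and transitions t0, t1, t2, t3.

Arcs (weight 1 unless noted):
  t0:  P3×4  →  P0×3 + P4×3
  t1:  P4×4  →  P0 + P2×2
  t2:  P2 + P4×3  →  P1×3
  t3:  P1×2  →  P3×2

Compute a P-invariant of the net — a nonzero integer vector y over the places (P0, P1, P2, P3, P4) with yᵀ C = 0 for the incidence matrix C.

Incidence matrix C (rows=places, cols=transitions):
       t0   t1   t2   t3
   P0   3    1    0    0
   P1   0    0    3   -2
   P2   0    2   -1    0
   P3  -4    0    0    2
   P4   3   -4   -3    0

Candidate y = [2, 3, 3, 3, 2]; check y·C column-wise:
  col t0: 2·3 + 3·0 + 3·0 + 3·-4 + 2·3 = 0
  col t1: 2·1 + 3·0 + 3·2 + 3·0 + 2·-4 = 0
  col t2: 2·0 + 3·3 + 3·-1 + 3·0 + 2·-3 = 0
  col t3: 2·0 + 3·-2 + 3·0 + 3·2 + 2·0 = 0

y = (P0:2, P1:3, P2:3, P3:3, P4:2)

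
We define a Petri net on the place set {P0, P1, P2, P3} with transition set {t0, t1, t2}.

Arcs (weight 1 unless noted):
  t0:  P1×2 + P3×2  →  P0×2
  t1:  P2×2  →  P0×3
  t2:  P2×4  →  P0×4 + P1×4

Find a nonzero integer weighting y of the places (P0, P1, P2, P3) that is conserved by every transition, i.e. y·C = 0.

y = (P0:2, P1:1, P2:3, P3:1)

Incidence matrix C (rows=places, cols=transitions):
       t0   t1   t2
   P0   2    3    4
   P1  -2    0    4
   P2   0   -2   -4
   P3  -2    0    0

Candidate y = [2, 1, 3, 1]; check y·C column-wise:
  col t0: 2·2 + 1·-2 + 3·0 + 1·-2 = 0
  col t1: 2·3 + 1·0 + 3·-2 + 1·0 = 0
  col t2: 2·4 + 1·4 + 3·-4 + 1·0 = 0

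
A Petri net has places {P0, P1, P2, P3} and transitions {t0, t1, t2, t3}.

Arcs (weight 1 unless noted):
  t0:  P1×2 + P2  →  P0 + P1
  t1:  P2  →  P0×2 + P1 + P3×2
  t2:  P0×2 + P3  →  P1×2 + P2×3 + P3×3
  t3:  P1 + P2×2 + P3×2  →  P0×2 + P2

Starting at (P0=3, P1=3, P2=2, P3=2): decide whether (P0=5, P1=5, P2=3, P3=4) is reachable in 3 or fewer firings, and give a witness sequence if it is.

step 1: fire t1:  (P0=3, P1=3, P2=2, P3=2) → (P0=5, P1=4, P2=1, P3=4)
step 2: fire t2:  (P0=5, P1=4, P2=1, P3=4) → (P0=3, P1=6, P2=4, P3=6)
step 3: fire t3:  (P0=3, P1=6, P2=4, P3=6) → (P0=5, P1=5, P2=3, P3=4)

YES — reachable via ⟨t1, t2, t3⟩ (3 firings)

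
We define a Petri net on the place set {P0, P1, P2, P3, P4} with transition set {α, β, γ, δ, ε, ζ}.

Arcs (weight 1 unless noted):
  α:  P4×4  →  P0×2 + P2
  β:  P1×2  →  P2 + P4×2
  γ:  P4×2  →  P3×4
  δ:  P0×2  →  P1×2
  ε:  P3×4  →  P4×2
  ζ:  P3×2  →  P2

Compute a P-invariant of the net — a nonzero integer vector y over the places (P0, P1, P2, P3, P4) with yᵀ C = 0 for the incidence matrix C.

y = (P0:3, P1:3, P2:2, P3:1, P4:2)

Incidence matrix C (rows=places, cols=transitions):
        α    β    γ    δ    ε    ζ
   P0   2    0    0   -2    0    0
   P1   0   -2    0    2    0    0
   P2   1    1    0    0    0    1
   P3   0    0    4    0   -4   -2
   P4  -4    2   -2    0    2    0

Candidate y = [3, 3, 2, 1, 2]; check y·C column-wise:
  col α: 3·2 + 3·0 + 2·1 + 1·0 + 2·-4 = 0
  col β: 3·0 + 3·-2 + 2·1 + 1·0 + 2·2 = 0
  col γ: 3·0 + 3·0 + 2·0 + 1·4 + 2·-2 = 0
  col δ: 3·-2 + 3·2 + 2·0 + 1·0 + 2·0 = 0
  col ε: 3·0 + 3·0 + 2·0 + 1·-4 + 2·2 = 0
  col ζ: 3·0 + 3·0 + 2·1 + 1·-2 + 2·0 = 0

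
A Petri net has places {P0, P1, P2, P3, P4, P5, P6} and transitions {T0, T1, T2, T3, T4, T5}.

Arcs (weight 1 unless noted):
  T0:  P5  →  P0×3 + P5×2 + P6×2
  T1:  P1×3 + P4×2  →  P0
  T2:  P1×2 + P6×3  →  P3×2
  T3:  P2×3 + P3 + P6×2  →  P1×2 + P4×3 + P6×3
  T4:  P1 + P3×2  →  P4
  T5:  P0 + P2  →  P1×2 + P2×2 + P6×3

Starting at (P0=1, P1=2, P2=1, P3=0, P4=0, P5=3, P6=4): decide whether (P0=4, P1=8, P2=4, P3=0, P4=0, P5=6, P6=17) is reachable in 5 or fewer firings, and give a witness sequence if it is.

NO — not reachable within 5 firings

depth 0: 1 marking
depth 1: 4 markings reached so far
depth 2: 8 markings reached so far
depth 3: 15 markings reached so far
depth 4: 24 markings reached so far
depth 5: 38 markings reached so far
target is not among the 38 markings reachable within 5 steps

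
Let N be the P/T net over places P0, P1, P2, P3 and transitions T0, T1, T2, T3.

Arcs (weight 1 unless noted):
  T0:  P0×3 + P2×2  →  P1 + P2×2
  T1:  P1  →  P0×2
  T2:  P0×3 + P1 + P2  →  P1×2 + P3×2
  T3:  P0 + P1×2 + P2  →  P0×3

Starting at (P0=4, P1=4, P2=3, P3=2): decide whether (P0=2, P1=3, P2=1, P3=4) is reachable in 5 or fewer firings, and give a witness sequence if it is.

step 1: fire T0:  (P0=4, P1=4, P2=3, P3=2) → (P0=1, P1=5, P2=3, P3=2)
step 2: fire T1:  (P0=1, P1=5, P2=3, P3=2) → (P0=3, P1=4, P2=3, P3=2)
step 3: fire T3:  (P0=3, P1=4, P2=3, P3=2) → (P0=5, P1=2, P2=2, P3=2)
step 4: fire T2:  (P0=5, P1=2, P2=2, P3=2) → (P0=2, P1=3, P2=1, P3=4)

YES — reachable via ⟨T0, T1, T3, T2⟩ (4 firings)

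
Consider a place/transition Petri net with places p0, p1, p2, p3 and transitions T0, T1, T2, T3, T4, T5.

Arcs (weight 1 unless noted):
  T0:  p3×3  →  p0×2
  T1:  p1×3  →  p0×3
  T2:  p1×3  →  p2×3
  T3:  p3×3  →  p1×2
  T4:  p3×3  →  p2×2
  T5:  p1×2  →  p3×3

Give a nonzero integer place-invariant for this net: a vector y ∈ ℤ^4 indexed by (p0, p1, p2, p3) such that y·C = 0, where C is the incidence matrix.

y = (p0:3, p1:3, p2:3, p3:2)

Incidence matrix C (rows=places, cols=transitions):
       T0   T1   T2   T3   T4   T5
   p0   2    3    0    0    0    0
   p1   0   -3   -3    2    0   -2
   p2   0    0    3    0    2    0
   p3  -3    0    0   -3   -3    3

Candidate y = [3, 3, 3, 2]; check y·C column-wise:
  col T0: 3·2 + 3·0 + 3·0 + 2·-3 = 0
  col T1: 3·3 + 3·-3 + 3·0 + 2·0 = 0
  col T2: 3·0 + 3·-3 + 3·3 + 2·0 = 0
  col T3: 3·0 + 3·2 + 3·0 + 2·-3 = 0
  col T4: 3·0 + 3·0 + 3·2 + 2·-3 = 0
  col T5: 3·0 + 3·-2 + 3·0 + 2·3 = 0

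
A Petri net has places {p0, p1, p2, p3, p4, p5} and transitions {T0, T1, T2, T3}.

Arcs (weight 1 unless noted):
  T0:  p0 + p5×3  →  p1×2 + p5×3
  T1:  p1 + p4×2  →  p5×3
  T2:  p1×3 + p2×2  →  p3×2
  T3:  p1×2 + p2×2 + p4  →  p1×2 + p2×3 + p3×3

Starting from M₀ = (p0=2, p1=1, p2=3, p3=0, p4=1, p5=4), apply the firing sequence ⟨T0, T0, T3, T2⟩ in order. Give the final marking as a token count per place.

step 1: fire T0:  (p0=2, p1=1, p2=3, p3=0, p4=1, p5=4) → (p0=1, p1=3, p2=3, p3=0, p4=1, p5=4)
step 2: fire T0:  (p0=1, p1=3, p2=3, p3=0, p4=1, p5=4) → (p0=0, p1=5, p2=3, p3=0, p4=1, p5=4)
step 3: fire T3:  (p0=0, p1=5, p2=3, p3=0, p4=1, p5=4) → (p0=0, p1=5, p2=4, p3=3, p4=0, p5=4)
step 4: fire T2:  (p0=0, p1=5, p2=4, p3=3, p4=0, p5=4) → (p0=0, p1=2, p2=2, p3=5, p4=0, p5=4)

(p0=0, p1=2, p2=2, p3=5, p4=0, p5=4)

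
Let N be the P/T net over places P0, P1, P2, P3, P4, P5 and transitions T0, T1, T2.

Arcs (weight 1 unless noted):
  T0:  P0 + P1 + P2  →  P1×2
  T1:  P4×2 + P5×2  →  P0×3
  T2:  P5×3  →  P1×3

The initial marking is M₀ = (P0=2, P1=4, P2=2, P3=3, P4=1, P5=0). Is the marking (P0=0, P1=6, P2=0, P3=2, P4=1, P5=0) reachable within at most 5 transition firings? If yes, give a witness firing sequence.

depth 0: 1 marking
depth 1: 2 markings reached so far
depth 2: 3 markings reached so far
depth 3: 3 markings reached so far
(frontier empty at depth 3; search complete)
target is not among the 3 markings reachable within 5 steps

NO — not reachable within 5 firings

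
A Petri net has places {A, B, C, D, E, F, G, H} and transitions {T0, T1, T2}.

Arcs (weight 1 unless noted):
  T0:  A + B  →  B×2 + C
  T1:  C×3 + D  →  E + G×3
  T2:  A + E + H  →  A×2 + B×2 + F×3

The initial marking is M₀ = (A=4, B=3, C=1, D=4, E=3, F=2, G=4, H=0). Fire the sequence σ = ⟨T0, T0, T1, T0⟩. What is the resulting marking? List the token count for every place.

step 1: fire T0:  (A=4, B=3, C=1, D=4, E=3, F=2, G=4, H=0) → (A=3, B=4, C=2, D=4, E=3, F=2, G=4, H=0)
step 2: fire T0:  (A=3, B=4, C=2, D=4, E=3, F=2, G=4, H=0) → (A=2, B=5, C=3, D=4, E=3, F=2, G=4, H=0)
step 3: fire T1:  (A=2, B=5, C=3, D=4, E=3, F=2, G=4, H=0) → (A=2, B=5, C=0, D=3, E=4, F=2, G=7, H=0)
step 4: fire T0:  (A=2, B=5, C=0, D=3, E=4, F=2, G=7, H=0) → (A=1, B=6, C=1, D=3, E=4, F=2, G=7, H=0)

(A=1, B=6, C=1, D=3, E=4, F=2, G=7, H=0)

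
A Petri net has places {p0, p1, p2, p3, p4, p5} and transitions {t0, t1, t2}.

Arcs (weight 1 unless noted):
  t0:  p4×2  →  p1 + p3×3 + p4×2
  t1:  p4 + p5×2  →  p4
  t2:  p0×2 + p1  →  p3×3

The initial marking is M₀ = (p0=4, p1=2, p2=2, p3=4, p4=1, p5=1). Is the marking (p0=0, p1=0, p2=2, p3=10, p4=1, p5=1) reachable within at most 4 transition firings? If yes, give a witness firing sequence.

YES — reachable via ⟨t2, t2⟩ (2 firings)

step 1: fire t2:  (p0=4, p1=2, p2=2, p3=4, p4=1, p5=1) → (p0=2, p1=1, p2=2, p3=7, p4=1, p5=1)
step 2: fire t2:  (p0=2, p1=1, p2=2, p3=7, p4=1, p5=1) → (p0=0, p1=0, p2=2, p3=10, p4=1, p5=1)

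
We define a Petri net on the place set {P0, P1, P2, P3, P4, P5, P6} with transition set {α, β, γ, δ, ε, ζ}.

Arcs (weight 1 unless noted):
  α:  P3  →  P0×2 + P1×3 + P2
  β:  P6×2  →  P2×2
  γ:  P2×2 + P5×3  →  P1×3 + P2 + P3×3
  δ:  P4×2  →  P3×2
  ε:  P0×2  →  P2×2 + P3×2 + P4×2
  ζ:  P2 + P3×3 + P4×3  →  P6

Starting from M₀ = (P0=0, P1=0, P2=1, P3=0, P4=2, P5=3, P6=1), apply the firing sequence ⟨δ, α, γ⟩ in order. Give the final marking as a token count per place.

(P0=2, P1=6, P2=1, P3=4, P4=0, P5=0, P6=1)

step 1: fire δ:  (P0=0, P1=0, P2=1, P3=0, P4=2, P5=3, P6=1) → (P0=0, P1=0, P2=1, P3=2, P4=0, P5=3, P6=1)
step 2: fire α:  (P0=0, P1=0, P2=1, P3=2, P4=0, P5=3, P6=1) → (P0=2, P1=3, P2=2, P3=1, P4=0, P5=3, P6=1)
step 3: fire γ:  (P0=2, P1=3, P2=2, P3=1, P4=0, P5=3, P6=1) → (P0=2, P1=6, P2=1, P3=4, P4=0, P5=0, P6=1)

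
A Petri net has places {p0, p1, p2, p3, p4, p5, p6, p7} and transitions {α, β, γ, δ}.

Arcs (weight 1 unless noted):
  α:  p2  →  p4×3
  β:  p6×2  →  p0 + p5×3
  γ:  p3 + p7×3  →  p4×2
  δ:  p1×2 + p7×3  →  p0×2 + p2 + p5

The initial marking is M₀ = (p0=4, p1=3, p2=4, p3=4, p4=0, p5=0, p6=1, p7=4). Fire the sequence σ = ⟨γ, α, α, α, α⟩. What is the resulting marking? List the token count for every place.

step 1: fire γ:  (p0=4, p1=3, p2=4, p3=4, p4=0, p5=0, p6=1, p7=4) → (p0=4, p1=3, p2=4, p3=3, p4=2, p5=0, p6=1, p7=1)
step 2: fire α:  (p0=4, p1=3, p2=4, p3=3, p4=2, p5=0, p6=1, p7=1) → (p0=4, p1=3, p2=3, p3=3, p4=5, p5=0, p6=1, p7=1)
step 3: fire α:  (p0=4, p1=3, p2=3, p3=3, p4=5, p5=0, p6=1, p7=1) → (p0=4, p1=3, p2=2, p3=3, p4=8, p5=0, p6=1, p7=1)
step 4: fire α:  (p0=4, p1=3, p2=2, p3=3, p4=8, p5=0, p6=1, p7=1) → (p0=4, p1=3, p2=1, p3=3, p4=11, p5=0, p6=1, p7=1)
step 5: fire α:  (p0=4, p1=3, p2=1, p3=3, p4=11, p5=0, p6=1, p7=1) → (p0=4, p1=3, p2=0, p3=3, p4=14, p5=0, p6=1, p7=1)

(p0=4, p1=3, p2=0, p3=3, p4=14, p5=0, p6=1, p7=1)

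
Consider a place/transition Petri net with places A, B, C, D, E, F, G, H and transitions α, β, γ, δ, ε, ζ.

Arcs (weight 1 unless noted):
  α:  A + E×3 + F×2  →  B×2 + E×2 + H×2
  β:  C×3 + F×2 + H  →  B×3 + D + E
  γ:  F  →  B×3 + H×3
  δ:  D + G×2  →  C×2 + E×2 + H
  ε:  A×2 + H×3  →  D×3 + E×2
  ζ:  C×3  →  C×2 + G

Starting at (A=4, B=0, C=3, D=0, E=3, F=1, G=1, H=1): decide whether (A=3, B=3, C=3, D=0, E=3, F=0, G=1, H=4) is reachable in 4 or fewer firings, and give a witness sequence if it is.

NO — not reachable within 4 firings

depth 0: 1 marking
depth 1: 3 markings reached so far
depth 2: 5 markings reached so far
depth 3: 6 markings reached so far
depth 4: 7 markings reached so far
target is not among the 7 markings reachable within 4 steps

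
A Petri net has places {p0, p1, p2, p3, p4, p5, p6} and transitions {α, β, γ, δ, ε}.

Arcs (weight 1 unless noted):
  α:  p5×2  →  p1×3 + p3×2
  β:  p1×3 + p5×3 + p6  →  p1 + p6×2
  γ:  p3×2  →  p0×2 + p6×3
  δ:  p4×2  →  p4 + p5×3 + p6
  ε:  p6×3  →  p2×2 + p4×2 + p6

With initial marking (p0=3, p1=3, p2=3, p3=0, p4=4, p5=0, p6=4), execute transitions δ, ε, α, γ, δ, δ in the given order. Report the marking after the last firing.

step 1: fire δ:  (p0=3, p1=3, p2=3, p3=0, p4=4, p5=0, p6=4) → (p0=3, p1=3, p2=3, p3=0, p4=3, p5=3, p6=5)
step 2: fire ε:  (p0=3, p1=3, p2=3, p3=0, p4=3, p5=3, p6=5) → (p0=3, p1=3, p2=5, p3=0, p4=5, p5=3, p6=3)
step 3: fire α:  (p0=3, p1=3, p2=5, p3=0, p4=5, p5=3, p6=3) → (p0=3, p1=6, p2=5, p3=2, p4=5, p5=1, p6=3)
step 4: fire γ:  (p0=3, p1=6, p2=5, p3=2, p4=5, p5=1, p6=3) → (p0=5, p1=6, p2=5, p3=0, p4=5, p5=1, p6=6)
step 5: fire δ:  (p0=5, p1=6, p2=5, p3=0, p4=5, p5=1, p6=6) → (p0=5, p1=6, p2=5, p3=0, p4=4, p5=4, p6=7)
step 6: fire δ:  (p0=5, p1=6, p2=5, p3=0, p4=4, p5=4, p6=7) → (p0=5, p1=6, p2=5, p3=0, p4=3, p5=7, p6=8)

(p0=5, p1=6, p2=5, p3=0, p4=3, p5=7, p6=8)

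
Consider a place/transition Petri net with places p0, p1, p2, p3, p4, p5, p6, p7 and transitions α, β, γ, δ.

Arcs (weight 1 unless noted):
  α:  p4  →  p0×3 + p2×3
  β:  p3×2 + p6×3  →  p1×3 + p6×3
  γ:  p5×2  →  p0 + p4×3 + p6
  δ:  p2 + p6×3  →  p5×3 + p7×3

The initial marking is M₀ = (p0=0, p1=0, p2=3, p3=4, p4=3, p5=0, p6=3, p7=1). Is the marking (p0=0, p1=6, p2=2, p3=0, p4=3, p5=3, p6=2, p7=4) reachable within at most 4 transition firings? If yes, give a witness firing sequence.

depth 0: 1 marking
depth 1: 4 markings reached so far
depth 2: 10 markings reached so far
depth 3: 18 markings reached so far
depth 4: 26 markings reached so far
target is not among the 26 markings reachable within 4 steps

NO — not reachable within 4 firings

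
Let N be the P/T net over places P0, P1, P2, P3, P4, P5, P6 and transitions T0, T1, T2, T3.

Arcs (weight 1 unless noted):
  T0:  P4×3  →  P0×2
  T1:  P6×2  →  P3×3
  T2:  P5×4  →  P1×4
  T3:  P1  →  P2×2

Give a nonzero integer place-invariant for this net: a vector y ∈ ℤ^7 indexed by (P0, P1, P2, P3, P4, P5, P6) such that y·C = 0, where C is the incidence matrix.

Incidence matrix C (rows=places, cols=transitions):
       T0   T1   T2   T3
   P0   2    0    0    0
   P1   0    0    4   -1
   P2   0    0    0    2
   P3   0    3    0    0
   P4  -3    0    0    0
   P5   0    0   -4    0
   P6   0   -2    0    0

Candidate y = [3, 0, 0, 0, 2, 0, 0]; check y·C column-wise:
  col T0: 3·2 + 2·-3 = 0
  col T1: 3·0 + 0·3 + 2·0 + 0·-2 = 0
  col T2: 3·0 + 0·4 + 2·0 + 0·-4 = 0
  col T3: 3·0 + 0·-1 + 0·2 + 2·0 = 0

y = (P0:3, P1:0, P2:0, P3:0, P4:2, P5:0, P6:0)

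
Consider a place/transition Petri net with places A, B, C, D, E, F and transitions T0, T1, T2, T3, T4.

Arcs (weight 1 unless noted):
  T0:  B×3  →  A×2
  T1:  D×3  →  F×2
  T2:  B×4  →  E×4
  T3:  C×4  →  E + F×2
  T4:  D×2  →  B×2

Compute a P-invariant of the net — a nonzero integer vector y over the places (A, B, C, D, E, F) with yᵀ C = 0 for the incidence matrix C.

Incidence matrix C (rows=places, cols=transitions):
       T0   T1   T2   T3   T4
    A   2    0    0    0    0
    B  -3    0   -4    0    2
    C   0    0    0   -4    0
    D   0   -3    0    0   -2
    E   0    0    4    1    0
    F   0    2    0    2    0

Candidate y = [3, 2, 2, 2, 2, 3]; check y·C column-wise:
  col T0: 3·2 + 2·-3 + 2·0 + 2·0 + 2·0 + 3·0 = 0
  col T1: 3·0 + 2·0 + 2·0 + 2·-3 + 2·0 + 3·2 = 0
  col T2: 3·0 + 2·-4 + 2·0 + 2·0 + 2·4 + 3·0 = 0
  col T3: 3·0 + 2·0 + 2·-4 + 2·0 + 2·1 + 3·2 = 0
  col T4: 3·0 + 2·2 + 2·0 + 2·-2 + 2·0 + 3·0 = 0

y = (A:3, B:2, C:2, D:2, E:2, F:3)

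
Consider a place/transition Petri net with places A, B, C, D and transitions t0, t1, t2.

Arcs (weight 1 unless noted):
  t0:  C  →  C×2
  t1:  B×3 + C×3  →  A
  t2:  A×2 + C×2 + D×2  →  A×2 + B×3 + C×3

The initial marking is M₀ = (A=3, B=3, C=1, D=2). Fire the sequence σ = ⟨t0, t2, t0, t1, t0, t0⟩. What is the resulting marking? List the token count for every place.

(A=4, B=3, C=3, D=0)

step 1: fire t0:  (A=3, B=3, C=1, D=2) → (A=3, B=3, C=2, D=2)
step 2: fire t2:  (A=3, B=3, C=2, D=2) → (A=3, B=6, C=3, D=0)
step 3: fire t0:  (A=3, B=6, C=3, D=0) → (A=3, B=6, C=4, D=0)
step 4: fire t1:  (A=3, B=6, C=4, D=0) → (A=4, B=3, C=1, D=0)
step 5: fire t0:  (A=4, B=3, C=1, D=0) → (A=4, B=3, C=2, D=0)
step 6: fire t0:  (A=4, B=3, C=2, D=0) → (A=4, B=3, C=3, D=0)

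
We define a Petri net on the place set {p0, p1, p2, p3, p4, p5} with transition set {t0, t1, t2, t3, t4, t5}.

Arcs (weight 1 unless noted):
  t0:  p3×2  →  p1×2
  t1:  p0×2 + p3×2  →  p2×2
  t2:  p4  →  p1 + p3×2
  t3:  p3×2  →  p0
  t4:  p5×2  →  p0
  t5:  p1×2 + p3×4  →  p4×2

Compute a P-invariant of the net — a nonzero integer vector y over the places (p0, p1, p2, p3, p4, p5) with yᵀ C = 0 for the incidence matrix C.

Incidence matrix C (rows=places, cols=transitions):
       t0   t1   t2   t3   t4   t5
   p0   0   -2    0    1    1    0
   p1   2    0    1    0    0   -2
   p2   0    2    0    0    0    0
   p3  -2   -2    2   -2    0   -4
   p4   0    0   -1    0    0    2
   p5   0    0    0    0   -2    0

Candidate y = [2, 1, 3, 1, 3, 1]; check y·C column-wise:
  col t0: 2·0 + 1·2 + 3·0 + 1·-2 + 3·0 + 1·0 = 0
  col t1: 2·-2 + 1·0 + 3·2 + 1·-2 + 3·0 + 1·0 = 0
  col t2: 2·0 + 1·1 + 3·0 + 1·2 + 3·-1 + 1·0 = 0
  col t3: 2·1 + 1·0 + 3·0 + 1·-2 + 3·0 + 1·0 = 0
  col t4: 2·1 + 1·0 + 3·0 + 1·0 + 3·0 + 1·-2 = 0
  col t5: 2·0 + 1·-2 + 3·0 + 1·-4 + 3·2 + 1·0 = 0

y = (p0:2, p1:1, p2:3, p3:1, p4:3, p5:1)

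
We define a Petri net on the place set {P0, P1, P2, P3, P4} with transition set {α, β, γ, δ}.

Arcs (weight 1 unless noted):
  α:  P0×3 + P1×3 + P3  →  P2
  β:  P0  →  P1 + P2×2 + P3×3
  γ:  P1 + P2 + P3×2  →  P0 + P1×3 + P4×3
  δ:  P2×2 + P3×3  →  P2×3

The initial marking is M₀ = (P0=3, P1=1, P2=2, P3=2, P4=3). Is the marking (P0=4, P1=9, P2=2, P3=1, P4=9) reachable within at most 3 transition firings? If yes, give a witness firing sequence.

depth 0: 1 marking
depth 1: 3 markings reached so far
depth 2: 6 markings reached so far
depth 3: 12 markings reached so far
target is not among the 12 markings reachable within 3 steps

NO — not reachable within 3 firings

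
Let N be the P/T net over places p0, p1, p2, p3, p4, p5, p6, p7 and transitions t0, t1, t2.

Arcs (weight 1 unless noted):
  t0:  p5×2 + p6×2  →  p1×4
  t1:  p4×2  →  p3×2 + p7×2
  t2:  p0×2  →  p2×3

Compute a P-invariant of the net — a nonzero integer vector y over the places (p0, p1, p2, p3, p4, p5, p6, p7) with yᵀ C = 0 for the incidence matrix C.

y = (p0:3, p1:0, p2:2, p3:0, p4:0, p5:0, p6:0, p7:0)

Incidence matrix C (rows=places, cols=transitions):
       t0   t1   t2
   p0   0    0   -2
   p1   4    0    0
   p2   0    0    3
   p3   0    2    0
   p4   0   -2    0
   p5  -2    0    0
   p6  -2    0    0
   p7   0    2    0

Candidate y = [3, 0, 2, 0, 0, 0, 0, 0]; check y·C column-wise:
  col t0: 3·0 + 0·4 + 2·0 + 0·-2 + 0·-2 = 0
  col t1: 3·0 + 2·0 + 0·2 + 0·-2 + 0·2 = 0
  col t2: 3·-2 + 2·3 = 0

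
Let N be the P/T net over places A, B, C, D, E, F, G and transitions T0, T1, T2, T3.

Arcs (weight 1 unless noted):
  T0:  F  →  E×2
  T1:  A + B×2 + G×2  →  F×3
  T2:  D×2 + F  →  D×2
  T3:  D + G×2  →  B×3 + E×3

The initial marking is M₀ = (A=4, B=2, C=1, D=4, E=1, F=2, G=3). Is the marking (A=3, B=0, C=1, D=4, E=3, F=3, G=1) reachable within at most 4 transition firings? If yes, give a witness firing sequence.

step 1: fire T0:  (A=4, B=2, C=1, D=4, E=1, F=2, G=3) → (A=4, B=2, C=1, D=4, E=3, F=1, G=3)
step 2: fire T1:  (A=4, B=2, C=1, D=4, E=3, F=1, G=3) → (A=3, B=0, C=1, D=4, E=3, F=4, G=1)
step 3: fire T2:  (A=3, B=0, C=1, D=4, E=3, F=4, G=1) → (A=3, B=0, C=1, D=4, E=3, F=3, G=1)

YES — reachable via ⟨T0, T1, T2⟩ (3 firings)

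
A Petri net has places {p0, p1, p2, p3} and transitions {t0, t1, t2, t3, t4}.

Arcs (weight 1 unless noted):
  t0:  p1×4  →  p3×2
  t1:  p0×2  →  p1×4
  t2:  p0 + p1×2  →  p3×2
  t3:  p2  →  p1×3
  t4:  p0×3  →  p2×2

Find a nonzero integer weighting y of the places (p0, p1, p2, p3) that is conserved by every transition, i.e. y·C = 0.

Incidence matrix C (rows=places, cols=transitions):
       t0   t1   t2   t3   t4
   p0   0   -2   -1    0   -3
   p1  -4    4   -2    3    0
   p2   0    0    0   -1    2
   p3   2    0    2    0    0

Candidate y = [2, 1, 3, 2]; check y·C column-wise:
  col t0: 2·0 + 1·-4 + 3·0 + 2·2 = 0
  col t1: 2·-2 + 1·4 + 3·0 + 2·0 = 0
  col t2: 2·-1 + 1·-2 + 3·0 + 2·2 = 0
  col t3: 2·0 + 1·3 + 3·-1 + 2·0 = 0
  col t4: 2·-3 + 1·0 + 3·2 + 2·0 = 0

y = (p0:2, p1:1, p2:3, p3:2)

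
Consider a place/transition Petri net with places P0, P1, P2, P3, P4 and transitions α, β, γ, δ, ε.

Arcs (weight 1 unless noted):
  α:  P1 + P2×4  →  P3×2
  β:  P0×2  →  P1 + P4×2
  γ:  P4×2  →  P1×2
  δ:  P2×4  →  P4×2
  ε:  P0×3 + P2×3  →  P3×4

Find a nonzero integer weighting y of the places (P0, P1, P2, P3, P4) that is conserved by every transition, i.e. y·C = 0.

y = (P0:3, P1:2, P2:1, P3:3, P4:2)

Incidence matrix C (rows=places, cols=transitions):
        α    β    γ    δ    ε
   P0   0   -2    0    0   -3
   P1  -1    1    2    0    0
   P2  -4    0    0   -4   -3
   P3   2    0    0    0    4
   P4   0    2   -2    2    0

Candidate y = [3, 2, 1, 3, 2]; check y·C column-wise:
  col α: 3·0 + 2·-1 + 1·-4 + 3·2 + 2·0 = 0
  col β: 3·-2 + 2·1 + 1·0 + 3·0 + 2·2 = 0
  col γ: 3·0 + 2·2 + 1·0 + 3·0 + 2·-2 = 0
  col δ: 3·0 + 2·0 + 1·-4 + 3·0 + 2·2 = 0
  col ε: 3·-3 + 2·0 + 1·-3 + 3·4 + 2·0 = 0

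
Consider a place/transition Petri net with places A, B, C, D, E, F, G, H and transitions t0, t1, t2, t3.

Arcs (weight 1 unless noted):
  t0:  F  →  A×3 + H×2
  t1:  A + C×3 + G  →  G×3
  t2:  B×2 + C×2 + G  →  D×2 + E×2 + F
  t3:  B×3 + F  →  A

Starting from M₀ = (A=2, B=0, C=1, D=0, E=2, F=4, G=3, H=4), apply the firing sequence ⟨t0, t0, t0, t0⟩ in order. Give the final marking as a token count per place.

step 1: fire t0:  (A=2, B=0, C=1, D=0, E=2, F=4, G=3, H=4) → (A=5, B=0, C=1, D=0, E=2, F=3, G=3, H=6)
step 2: fire t0:  (A=5, B=0, C=1, D=0, E=2, F=3, G=3, H=6) → (A=8, B=0, C=1, D=0, E=2, F=2, G=3, H=8)
step 3: fire t0:  (A=8, B=0, C=1, D=0, E=2, F=2, G=3, H=8) → (A=11, B=0, C=1, D=0, E=2, F=1, G=3, H=10)
step 4: fire t0:  (A=11, B=0, C=1, D=0, E=2, F=1, G=3, H=10) → (A=14, B=0, C=1, D=0, E=2, F=0, G=3, H=12)

(A=14, B=0, C=1, D=0, E=2, F=0, G=3, H=12)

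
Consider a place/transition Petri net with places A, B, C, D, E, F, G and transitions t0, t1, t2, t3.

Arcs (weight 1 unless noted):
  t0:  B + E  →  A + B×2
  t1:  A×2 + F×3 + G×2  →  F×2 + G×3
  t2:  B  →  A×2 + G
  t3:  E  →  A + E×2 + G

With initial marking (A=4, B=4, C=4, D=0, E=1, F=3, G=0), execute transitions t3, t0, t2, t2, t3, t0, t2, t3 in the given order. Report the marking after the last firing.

(A=15, B=3, C=4, D=0, E=2, F=3, G=6)

step 1: fire t3:  (A=4, B=4, C=4, D=0, E=1, F=3, G=0) → (A=5, B=4, C=4, D=0, E=2, F=3, G=1)
step 2: fire t0:  (A=5, B=4, C=4, D=0, E=2, F=3, G=1) → (A=6, B=5, C=4, D=0, E=1, F=3, G=1)
step 3: fire t2:  (A=6, B=5, C=4, D=0, E=1, F=3, G=1) → (A=8, B=4, C=4, D=0, E=1, F=3, G=2)
step 4: fire t2:  (A=8, B=4, C=4, D=0, E=1, F=3, G=2) → (A=10, B=3, C=4, D=0, E=1, F=3, G=3)
step 5: fire t3:  (A=10, B=3, C=4, D=0, E=1, F=3, G=3) → (A=11, B=3, C=4, D=0, E=2, F=3, G=4)
step 6: fire t0:  (A=11, B=3, C=4, D=0, E=2, F=3, G=4) → (A=12, B=4, C=4, D=0, E=1, F=3, G=4)
step 7: fire t2:  (A=12, B=4, C=4, D=0, E=1, F=3, G=4) → (A=14, B=3, C=4, D=0, E=1, F=3, G=5)
step 8: fire t3:  (A=14, B=3, C=4, D=0, E=1, F=3, G=5) → (A=15, B=3, C=4, D=0, E=2, F=3, G=6)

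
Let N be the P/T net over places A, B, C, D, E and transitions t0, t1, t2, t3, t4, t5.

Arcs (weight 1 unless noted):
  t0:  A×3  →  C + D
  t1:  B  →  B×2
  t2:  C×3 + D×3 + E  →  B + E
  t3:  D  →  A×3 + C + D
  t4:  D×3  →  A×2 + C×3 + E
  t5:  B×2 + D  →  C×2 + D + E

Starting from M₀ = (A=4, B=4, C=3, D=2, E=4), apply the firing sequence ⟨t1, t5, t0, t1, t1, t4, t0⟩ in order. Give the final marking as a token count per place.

(A=0, B=5, C=10, D=1, E=6)

step 1: fire t1:  (A=4, B=4, C=3, D=2, E=4) → (A=4, B=5, C=3, D=2, E=4)
step 2: fire t5:  (A=4, B=5, C=3, D=2, E=4) → (A=4, B=3, C=5, D=2, E=5)
step 3: fire t0:  (A=4, B=3, C=5, D=2, E=5) → (A=1, B=3, C=6, D=3, E=5)
step 4: fire t1:  (A=1, B=3, C=6, D=3, E=5) → (A=1, B=4, C=6, D=3, E=5)
step 5: fire t1:  (A=1, B=4, C=6, D=3, E=5) → (A=1, B=5, C=6, D=3, E=5)
step 6: fire t4:  (A=1, B=5, C=6, D=3, E=5) → (A=3, B=5, C=9, D=0, E=6)
step 7: fire t0:  (A=3, B=5, C=9, D=0, E=6) → (A=0, B=5, C=10, D=1, E=6)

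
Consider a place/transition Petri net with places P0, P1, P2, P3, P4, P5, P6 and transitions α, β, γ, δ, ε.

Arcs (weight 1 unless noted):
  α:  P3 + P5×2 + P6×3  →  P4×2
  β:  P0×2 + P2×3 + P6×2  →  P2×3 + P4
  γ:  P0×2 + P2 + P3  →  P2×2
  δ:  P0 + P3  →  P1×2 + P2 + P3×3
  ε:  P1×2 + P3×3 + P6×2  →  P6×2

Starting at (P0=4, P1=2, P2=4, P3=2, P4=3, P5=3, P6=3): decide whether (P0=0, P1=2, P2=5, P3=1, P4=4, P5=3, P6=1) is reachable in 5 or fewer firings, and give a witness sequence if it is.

step 1: fire β:  (P0=4, P1=2, P2=4, P3=2, P4=3, P5=3, P6=3) → (P0=2, P1=2, P2=4, P3=2, P4=4, P5=3, P6=1)
step 2: fire γ:  (P0=2, P1=2, P2=4, P3=2, P4=4, P5=3, P6=1) → (P0=0, P1=2, P2=5, P3=1, P4=4, P5=3, P6=1)

YES — reachable via ⟨β, γ⟩ (2 firings)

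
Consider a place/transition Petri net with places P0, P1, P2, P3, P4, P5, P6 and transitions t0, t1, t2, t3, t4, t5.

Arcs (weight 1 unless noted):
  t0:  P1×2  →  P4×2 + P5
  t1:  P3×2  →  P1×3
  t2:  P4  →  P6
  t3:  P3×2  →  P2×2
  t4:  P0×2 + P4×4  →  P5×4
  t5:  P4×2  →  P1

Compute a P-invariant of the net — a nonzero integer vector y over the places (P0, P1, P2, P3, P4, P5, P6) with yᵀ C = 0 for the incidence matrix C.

y = (P0:2, P1:2, P2:3, P3:3, P4:1, P5:2, P6:1)

Incidence matrix C (rows=places, cols=transitions):
       t0   t1   t2   t3   t4   t5
   P0   0    0    0    0   -2    0
   P1  -2    3    0    0    0    1
   P2   0    0    0    2    0    0
   P3   0   -2    0   -2    0    0
   P4   2    0   -1    0   -4   -2
   P5   1    0    0    0    4    0
   P6   0    0    1    0    0    0

Candidate y = [2, 2, 3, 3, 1, 2, 1]; check y·C column-wise:
  col t0: 2·0 + 2·-2 + 3·0 + 3·0 + 1·2 + 2·1 + 1·0 = 0
  col t1: 2·0 + 2·3 + 3·0 + 3·-2 + 1·0 + 2·0 + 1·0 = 0
  col t2: 2·0 + 2·0 + 3·0 + 3·0 + 1·-1 + 2·0 + 1·1 = 0
  col t3: 2·0 + 2·0 + 3·2 + 3·-2 + 1·0 + 2·0 + 1·0 = 0
  col t4: 2·-2 + 2·0 + 3·0 + 3·0 + 1·-4 + 2·4 + 1·0 = 0
  col t5: 2·0 + 2·1 + 3·0 + 3·0 + 1·-2 + 2·0 + 1·0 = 0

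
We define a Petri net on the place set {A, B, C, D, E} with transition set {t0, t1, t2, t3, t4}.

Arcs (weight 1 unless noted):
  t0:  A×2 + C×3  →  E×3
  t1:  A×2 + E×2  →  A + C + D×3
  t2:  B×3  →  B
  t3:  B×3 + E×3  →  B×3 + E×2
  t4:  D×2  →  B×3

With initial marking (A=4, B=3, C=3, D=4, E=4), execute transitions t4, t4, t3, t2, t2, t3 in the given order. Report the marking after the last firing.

step 1: fire t4:  (A=4, B=3, C=3, D=4, E=4) → (A=4, B=6, C=3, D=2, E=4)
step 2: fire t4:  (A=4, B=6, C=3, D=2, E=4) → (A=4, B=9, C=3, D=0, E=4)
step 3: fire t3:  (A=4, B=9, C=3, D=0, E=4) → (A=4, B=9, C=3, D=0, E=3)
step 4: fire t2:  (A=4, B=9, C=3, D=0, E=3) → (A=4, B=7, C=3, D=0, E=3)
step 5: fire t2:  (A=4, B=7, C=3, D=0, E=3) → (A=4, B=5, C=3, D=0, E=3)
step 6: fire t3:  (A=4, B=5, C=3, D=0, E=3) → (A=4, B=5, C=3, D=0, E=2)

(A=4, B=5, C=3, D=0, E=2)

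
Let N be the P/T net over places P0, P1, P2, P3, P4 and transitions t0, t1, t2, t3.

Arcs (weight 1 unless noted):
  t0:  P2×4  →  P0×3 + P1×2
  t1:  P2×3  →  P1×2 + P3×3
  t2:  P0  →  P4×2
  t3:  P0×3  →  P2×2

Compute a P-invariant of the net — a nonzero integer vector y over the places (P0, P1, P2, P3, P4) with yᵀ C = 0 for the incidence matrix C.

y = (P0:2, P1:3, P2:3, P3:1, P4:1)

Incidence matrix C (rows=places, cols=transitions):
       t0   t1   t2   t3
   P0   3    0   -1   -3
   P1   2    2    0    0
   P2  -4   -3    0    2
   P3   0    3    0    0
   P4   0    0    2    0

Candidate y = [2, 3, 3, 1, 1]; check y·C column-wise:
  col t0: 2·3 + 3·2 + 3·-4 + 1·0 + 1·0 = 0
  col t1: 2·0 + 3·2 + 3·-3 + 1·3 + 1·0 = 0
  col t2: 2·-1 + 3·0 + 3·0 + 1·0 + 1·2 = 0
  col t3: 2·-3 + 3·0 + 3·2 + 1·0 + 1·0 = 0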